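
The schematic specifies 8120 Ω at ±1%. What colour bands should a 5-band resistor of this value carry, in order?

grey, brown, red, brown, brown

8120 Ω = 812 × 10^1.
8 → grey
1 → brown
2 → red
Multiplier 10^1 → brown.
±1% tolerance → brown.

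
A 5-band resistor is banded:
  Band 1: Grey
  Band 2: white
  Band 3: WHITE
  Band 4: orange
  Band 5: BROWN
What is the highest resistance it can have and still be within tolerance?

907990 Ω

Grey → 8 (first significant figure)
White → 9 (second significant figure)
White → 9 (third significant figure)
Orange → ×10^3 multiplier
Brown → ±1% tolerance
899 × 1000 = 899000 Ω
Highest = 899000 × (1 + 1/100) = 907990 Ω.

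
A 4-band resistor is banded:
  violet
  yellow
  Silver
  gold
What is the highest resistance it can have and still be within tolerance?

Violet → 7 (first significant figure)
Yellow → 4 (second significant figure)
Silver → ×0.01 multiplier
Gold → ±5% tolerance
74 × 0.01 = 0.74 Ω
Highest = 0.74 × (1 + 5/100) = 0.777 Ω.

0.777 Ω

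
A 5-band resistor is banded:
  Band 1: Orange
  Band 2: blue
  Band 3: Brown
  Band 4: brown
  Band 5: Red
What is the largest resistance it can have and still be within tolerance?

3682.2 Ω

Orange → 3 (first significant figure)
Blue → 6 (second significant figure)
Brown → 1 (third significant figure)
Brown → ×10 multiplier
Red → ±2% tolerance
361 × 10 = 3610 Ω
Largest = 3610 × (1 + 2/100) = 3682.2 Ω.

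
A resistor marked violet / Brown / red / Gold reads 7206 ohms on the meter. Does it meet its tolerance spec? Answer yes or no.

yes

Violet → 7 (first significant figure)
Brown → 1 (second significant figure)
Red → ×10^2 multiplier
Gold → ±5% tolerance
71 × 100 = 7100 Ω
Allowed range: 6745 Ω to 7455 Ω.
7206 ohms lies inside that range.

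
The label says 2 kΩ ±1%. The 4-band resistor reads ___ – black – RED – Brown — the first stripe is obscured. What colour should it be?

red

2000 Ω = 20 × 10^2.
The first band gives digit 2 of the significand, and 2 is red.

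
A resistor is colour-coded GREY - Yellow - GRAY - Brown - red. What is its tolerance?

±2%

The last band, red, is the tolerance band.
Red corresponds to ±2%.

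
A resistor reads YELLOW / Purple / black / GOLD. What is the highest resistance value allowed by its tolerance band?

Yellow → 4 (first significant figure)
Violet → 7 (second significant figure)
Black → ×1 multiplier
Gold → ±5% tolerance
47 × 1 = 47 Ω
Highest = 47 × (1 + 5/100) = 49.35 Ω.

49.35 Ω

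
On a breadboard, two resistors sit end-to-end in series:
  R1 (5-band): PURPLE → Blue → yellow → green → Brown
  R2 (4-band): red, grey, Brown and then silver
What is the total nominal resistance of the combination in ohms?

R1: violet, blue, yellow → 764; green ×10^5 → 76400000 Ω.
R2: red, grey → 28; brown ×10 → 280 Ω.
Series: 76400000 + 280 = 76400280 Ω.

76400280 Ω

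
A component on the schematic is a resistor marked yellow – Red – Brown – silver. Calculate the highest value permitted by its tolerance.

462 Ω

Yellow → 4 (first significant figure)
Red → 2 (second significant figure)
Brown → ×10 multiplier
Silver → ±10% tolerance
42 × 10 = 420 Ω
Highest = 420 × (1 + 10/100) = 462 Ω.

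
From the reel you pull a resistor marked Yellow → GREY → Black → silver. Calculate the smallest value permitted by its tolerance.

43.2 Ω

Yellow → 4 (first significant figure)
Grey → 8 (second significant figure)
Black → ×1 multiplier
Silver → ±10% tolerance
48 × 1 = 48 Ω
Smallest = 48 × (1 − 10/100) = 43.2 Ω.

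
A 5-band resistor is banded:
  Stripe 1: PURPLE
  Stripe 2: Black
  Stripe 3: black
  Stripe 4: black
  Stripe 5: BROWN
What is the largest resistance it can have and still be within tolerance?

707 Ω

Violet → 7 (first significant figure)
Black → 0 (second significant figure)
Black → 0 (third significant figure)
Black → ×1 multiplier
Brown → ±1% tolerance
700 × 1 = 700 Ω
Largest = 700 × (1 + 1/100) = 707 Ω.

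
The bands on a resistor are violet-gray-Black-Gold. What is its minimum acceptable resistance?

Violet → 7 (first significant figure)
Grey → 8 (second significant figure)
Black → ×1 multiplier
Gold → ±5% tolerance
78 × 1 = 78 Ω
Minimum = 78 × (1 − 5/100) = 74.1 Ω.

74.1 Ω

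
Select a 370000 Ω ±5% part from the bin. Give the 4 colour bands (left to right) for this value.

370000 Ω = 37 × 10^4.
3 → orange
7 → violet
Multiplier 10^4 → yellow.
±5% tolerance → gold.

orange, violet, yellow, gold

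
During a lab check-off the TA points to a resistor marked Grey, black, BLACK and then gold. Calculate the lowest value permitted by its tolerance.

76 Ω

Grey → 8 (first significant figure)
Black → 0 (second significant figure)
Black → ×1 multiplier
Gold → ±5% tolerance
80 × 1 = 80 Ω
Lowest = 80 × (1 − 5/100) = 76 Ω.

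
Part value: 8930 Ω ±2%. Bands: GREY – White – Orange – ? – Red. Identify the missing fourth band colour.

brown

8930 Ω = 893 × 10^1.
The fourth band is the multiplier, 10^1, which is brown.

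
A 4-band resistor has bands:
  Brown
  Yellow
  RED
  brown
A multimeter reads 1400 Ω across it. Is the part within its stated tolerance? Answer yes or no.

Brown → 1 (first significant figure)
Yellow → 4 (second significant figure)
Red → ×10^2 multiplier
Brown → ±1% tolerance
14 × 100 = 1400 Ω
Allowed range: 1386 Ω to 1414 Ω.
1400 Ω lies inside that range.

yes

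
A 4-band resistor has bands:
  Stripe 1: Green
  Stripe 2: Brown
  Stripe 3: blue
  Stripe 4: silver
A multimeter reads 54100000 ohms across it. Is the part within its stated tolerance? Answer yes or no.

yes

Green → 5 (first significant figure)
Brown → 1 (second significant figure)
Blue → ×10^6 multiplier
Silver → ±10% tolerance
51 × 1000000 = 51000000 Ω
Allowed range: 45900000 Ω to 56100000 Ω.
54100000 ohms lies inside that range.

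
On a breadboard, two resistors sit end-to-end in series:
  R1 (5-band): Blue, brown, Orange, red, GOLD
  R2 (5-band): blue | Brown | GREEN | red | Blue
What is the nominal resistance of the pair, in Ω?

122800 Ω

R1: blue, brown, orange → 613; red ×10^2 → 61300 Ω.
R2: blue, brown, green → 615; red ×10^2 → 61500 Ω.
Series: 61300 + 61500 = 122800 Ω.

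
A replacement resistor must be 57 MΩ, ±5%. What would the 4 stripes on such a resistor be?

57000000 Ω = 57 × 10^6.
5 → green
7 → violet
Multiplier 10^6 → blue.
±5% tolerance → gold.

green, violet, blue, gold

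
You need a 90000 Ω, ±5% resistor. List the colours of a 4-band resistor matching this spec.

90000 Ω = 90 × 10^3.
9 → white
0 → black
Multiplier 10^3 → orange.
±5% tolerance → gold.

white, black, orange, gold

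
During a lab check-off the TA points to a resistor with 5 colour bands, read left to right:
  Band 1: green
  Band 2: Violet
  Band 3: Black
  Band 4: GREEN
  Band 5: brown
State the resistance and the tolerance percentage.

Green → 5 (first significant figure)
Violet → 7 (second significant figure)
Black → 0 (third significant figure)
Green → ×10^5 multiplier
Brown → ±1% tolerance
570 × 100000 = 57000000 Ω

57000000 Ω ±1%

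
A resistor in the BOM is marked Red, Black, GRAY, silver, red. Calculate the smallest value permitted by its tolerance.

Red → 2 (first significant figure)
Black → 0 (second significant figure)
Grey → 8 (third significant figure)
Silver → ×0.01 multiplier
Red → ±2% tolerance
208 × 0.01 = 2.08 Ω
Smallest = 2.08 × (1 − 2/100) = 2.0384 Ω.

2.0384 Ω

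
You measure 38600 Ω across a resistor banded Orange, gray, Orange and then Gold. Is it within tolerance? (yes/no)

yes

Orange → 3 (first significant figure)
Grey → 8 (second significant figure)
Orange → ×10^3 multiplier
Gold → ±5% tolerance
38 × 1000 = 38000 Ω
Allowed range: 36100 Ω to 39900 Ω.
38600 Ω lies inside that range.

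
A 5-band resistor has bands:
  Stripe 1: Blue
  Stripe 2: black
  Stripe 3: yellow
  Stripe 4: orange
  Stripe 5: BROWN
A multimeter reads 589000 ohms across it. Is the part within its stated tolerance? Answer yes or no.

no

Blue → 6 (first significant figure)
Black → 0 (second significant figure)
Yellow → 4 (third significant figure)
Orange → ×10^3 multiplier
Brown → ±1% tolerance
604 × 1000 = 604000 Ω
Allowed range: 597960 Ω to 610040 Ω.
589000 ohms lies outside that range.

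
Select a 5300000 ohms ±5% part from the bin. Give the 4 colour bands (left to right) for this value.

5300000 Ω = 53 × 10^5.
5 → green
3 → orange
Multiplier 10^5 → green.
±5% tolerance → gold.

green, orange, green, gold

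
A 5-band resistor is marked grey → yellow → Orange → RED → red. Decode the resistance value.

Grey → 8 (first significant figure)
Yellow → 4 (second significant figure)
Orange → 3 (third significant figure)
Red → ×10^2 multiplier
843 × 100 = 84300 Ω

84300 Ω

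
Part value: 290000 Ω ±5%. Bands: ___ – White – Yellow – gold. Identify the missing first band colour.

red

290000 Ω = 29 × 10^4.
The first band gives digit 2 of the significand, and 2 is red.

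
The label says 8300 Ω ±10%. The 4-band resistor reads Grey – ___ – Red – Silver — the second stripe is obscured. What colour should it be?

orange

8300 Ω = 83 × 10^2.
The second band gives digit 3 of the significand, and 3 is orange.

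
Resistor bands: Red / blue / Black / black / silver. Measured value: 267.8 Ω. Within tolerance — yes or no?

Red → 2 (first significant figure)
Blue → 6 (second significant figure)
Black → 0 (third significant figure)
Black → ×1 multiplier
Silver → ±10% tolerance
260 × 1 = 260 Ω
Allowed range: 234 Ω to 286 Ω.
267.8 Ω lies inside that range.

yes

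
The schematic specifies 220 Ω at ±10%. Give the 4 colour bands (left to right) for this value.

red, red, brown, silver

220 Ω = 22 × 10^1.
2 → red
2 → red
Multiplier 10^1 → brown.
±10% tolerance → silver.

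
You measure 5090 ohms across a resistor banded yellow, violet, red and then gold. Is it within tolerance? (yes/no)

no

Yellow → 4 (first significant figure)
Violet → 7 (second significant figure)
Red → ×10^2 multiplier
Gold → ±5% tolerance
47 × 100 = 4700 Ω
Allowed range: 4465 Ω to 4935 Ω.
5090 ohms lies outside that range.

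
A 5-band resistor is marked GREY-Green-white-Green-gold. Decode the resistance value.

85900000 Ω

Grey → 8 (first significant figure)
Green → 5 (second significant figure)
White → 9 (third significant figure)
Green → ×10^5 multiplier
859 × 100000 = 85900000 Ω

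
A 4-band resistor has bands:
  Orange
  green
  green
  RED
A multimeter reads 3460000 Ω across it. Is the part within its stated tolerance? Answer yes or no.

yes

Orange → 3 (first significant figure)
Green → 5 (second significant figure)
Green → ×10^5 multiplier
Red → ±2% tolerance
35 × 100000 = 3500000 Ω
Allowed range: 3430000 Ω to 3570000 Ω.
3460000 Ω lies inside that range.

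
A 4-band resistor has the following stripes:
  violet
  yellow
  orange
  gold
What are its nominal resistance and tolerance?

74000 Ω ±5%

Violet → 7 (first significant figure)
Yellow → 4 (second significant figure)
Orange → ×10^3 multiplier
Gold → ±5% tolerance
74 × 1000 = 74000 Ω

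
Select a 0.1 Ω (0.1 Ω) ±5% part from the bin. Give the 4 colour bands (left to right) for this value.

0.1 Ω = 10 × 10^-2.
1 → brown
0 → black
Multiplier 10^-2 → silver.
±5% tolerance → gold.

brown, black, silver, gold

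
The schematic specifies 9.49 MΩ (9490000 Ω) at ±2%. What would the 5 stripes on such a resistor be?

white, yellow, white, yellow, red

9490000 Ω = 949 × 10^4.
9 → white
4 → yellow
9 → white
Multiplier 10^4 → yellow.
±2% tolerance → red.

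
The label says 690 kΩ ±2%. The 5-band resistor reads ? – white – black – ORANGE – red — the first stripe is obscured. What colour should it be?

blue

690000 Ω = 690 × 10^3.
The first band gives digit 6 of the significand, and 6 is blue.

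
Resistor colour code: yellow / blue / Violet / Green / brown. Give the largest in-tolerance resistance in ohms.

Yellow → 4 (first significant figure)
Blue → 6 (second significant figure)
Violet → 7 (third significant figure)
Green → ×10^5 multiplier
Brown → ±1% tolerance
467 × 100000 = 46700000 Ω
Largest = 46700000 × (1 + 1/100) = 47167000 Ω.

47167000 Ω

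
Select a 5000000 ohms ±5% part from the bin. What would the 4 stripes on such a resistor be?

5000000 Ω = 50 × 10^5.
5 → green
0 → black
Multiplier 10^5 → green.
±5% tolerance → gold.

green, black, green, gold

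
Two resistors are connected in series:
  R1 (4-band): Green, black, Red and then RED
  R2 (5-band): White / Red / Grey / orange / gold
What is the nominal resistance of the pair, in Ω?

R1: green, black → 50; red ×10^2 → 5000 Ω.
R2: white, red, grey → 928; orange ×10^3 → 928000 Ω.
Series: 5000 + 928000 = 933000 Ω.

933000 Ω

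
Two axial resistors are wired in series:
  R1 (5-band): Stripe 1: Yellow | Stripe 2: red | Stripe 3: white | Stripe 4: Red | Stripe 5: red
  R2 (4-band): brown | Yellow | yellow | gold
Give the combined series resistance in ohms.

R1: yellow, red, white → 429; red ×10^2 → 42900 Ω.
R2: brown, yellow → 14; yellow ×10^4 → 140000 Ω.
Series: 42900 + 140000 = 182900 Ω.

182900 Ω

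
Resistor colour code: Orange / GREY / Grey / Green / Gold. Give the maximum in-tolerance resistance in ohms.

Orange → 3 (first significant figure)
Grey → 8 (second significant figure)
Grey → 8 (third significant figure)
Green → ×10^5 multiplier
Gold → ±5% tolerance
388 × 100000 = 38800000 Ω
Maximum = 38800000 × (1 + 5/100) = 40740000 Ω.

40740000 Ω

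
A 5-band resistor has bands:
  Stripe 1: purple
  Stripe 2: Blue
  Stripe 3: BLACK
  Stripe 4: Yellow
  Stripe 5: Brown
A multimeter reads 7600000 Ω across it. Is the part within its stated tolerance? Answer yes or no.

Violet → 7 (first significant figure)
Blue → 6 (second significant figure)
Black → 0 (third significant figure)
Yellow → ×10^4 multiplier
Brown → ±1% tolerance
760 × 10000 = 7600000 Ω
Allowed range: 7524000 Ω to 7676000 Ω.
7600000 Ω lies inside that range.

yes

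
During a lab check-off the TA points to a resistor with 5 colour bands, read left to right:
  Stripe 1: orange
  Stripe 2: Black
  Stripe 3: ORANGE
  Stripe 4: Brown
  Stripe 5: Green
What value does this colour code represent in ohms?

Orange → 3 (first significant figure)
Black → 0 (second significant figure)
Orange → 3 (third significant figure)
Brown → ×10 multiplier
303 × 10 = 3030 Ω

3030 Ω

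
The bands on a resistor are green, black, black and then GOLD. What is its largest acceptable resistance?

Green → 5 (first significant figure)
Black → 0 (second significant figure)
Black → ×1 multiplier
Gold → ±5% tolerance
50 × 1 = 50 Ω
Largest = 50 × (1 + 5/100) = 52.5 Ω.

52.5 Ω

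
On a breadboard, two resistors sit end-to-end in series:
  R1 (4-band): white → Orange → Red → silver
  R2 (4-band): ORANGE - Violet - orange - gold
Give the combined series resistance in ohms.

R1: white, orange → 93; red ×10^2 → 9300 Ω.
R2: orange, violet → 37; orange ×10^3 → 37000 Ω.
Series: 9300 + 37000 = 46300 Ω.

46300 Ω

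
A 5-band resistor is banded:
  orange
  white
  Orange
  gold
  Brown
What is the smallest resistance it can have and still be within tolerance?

Orange → 3 (first significant figure)
White → 9 (second significant figure)
Orange → 3 (third significant figure)
Gold → ×0.1 multiplier
Brown → ±1% tolerance
393 × 0.1 = 39.3 Ω
Smallest = 39.3 × (1 − 1/100) = 38.907 Ω.

38.907 Ω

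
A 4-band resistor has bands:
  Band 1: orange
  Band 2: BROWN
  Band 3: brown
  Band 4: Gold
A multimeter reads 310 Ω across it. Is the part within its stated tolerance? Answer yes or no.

Orange → 3 (first significant figure)
Brown → 1 (second significant figure)
Brown → ×10 multiplier
Gold → ±5% tolerance
31 × 10 = 310 Ω
Allowed range: 294.5 Ω to 325.5 Ω.
310 Ω lies inside that range.

yes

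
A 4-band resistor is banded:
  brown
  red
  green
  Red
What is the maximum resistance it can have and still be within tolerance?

Brown → 1 (first significant figure)
Red → 2 (second significant figure)
Green → ×10^5 multiplier
Red → ±2% tolerance
12 × 100000 = 1200000 Ω
Maximum = 1200000 × (1 + 2/100) = 1224000 Ω.

1224000 Ω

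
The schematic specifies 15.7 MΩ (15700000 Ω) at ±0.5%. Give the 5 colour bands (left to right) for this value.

15700000 Ω = 157 × 10^5.
1 → brown
5 → green
7 → violet
Multiplier 10^5 → green.
±0.5% tolerance → green.

brown, green, violet, green, green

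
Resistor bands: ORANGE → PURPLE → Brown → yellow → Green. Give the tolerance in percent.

±0.5%

The last band, green, is the tolerance band.
Green corresponds to ±0.5%.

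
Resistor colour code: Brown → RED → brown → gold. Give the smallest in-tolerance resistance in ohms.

114 Ω

Brown → 1 (first significant figure)
Red → 2 (second significant figure)
Brown → ×10 multiplier
Gold → ±5% tolerance
12 × 10 = 120 Ω
Smallest = 120 × (1 − 5/100) = 114 Ω.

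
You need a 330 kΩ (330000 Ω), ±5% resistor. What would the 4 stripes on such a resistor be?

330000 Ω = 33 × 10^4.
3 → orange
3 → orange
Multiplier 10^4 → yellow.
±5% tolerance → gold.

orange, orange, yellow, gold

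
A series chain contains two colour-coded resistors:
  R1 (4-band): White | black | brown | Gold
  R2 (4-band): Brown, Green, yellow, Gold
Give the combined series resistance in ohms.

R1: white, black → 90; brown ×10 → 900 Ω.
R2: brown, green → 15; yellow ×10^4 → 150000 Ω.
Series: 900 + 150000 = 150900 Ω.

150900 Ω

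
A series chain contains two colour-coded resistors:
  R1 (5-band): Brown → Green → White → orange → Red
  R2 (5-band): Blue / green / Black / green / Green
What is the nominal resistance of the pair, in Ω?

65159000 Ω

R1: brown, green, white → 159; orange ×10^3 → 159000 Ω.
R2: blue, green, black → 650; green ×10^5 → 65000000 Ω.
Series: 159000 + 65000000 = 65159000 Ω.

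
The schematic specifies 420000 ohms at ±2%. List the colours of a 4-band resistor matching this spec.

420000 Ω = 42 × 10^4.
4 → yellow
2 → red
Multiplier 10^4 → yellow.
±2% tolerance → red.

yellow, red, yellow, red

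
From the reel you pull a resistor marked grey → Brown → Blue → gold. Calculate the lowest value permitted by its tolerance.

Grey → 8 (first significant figure)
Brown → 1 (second significant figure)
Blue → ×10^6 multiplier
Gold → ±5% tolerance
81 × 1000000 = 81000000 Ω
Lowest = 81000000 × (1 − 5/100) = 76950000 Ω.

76950000 Ω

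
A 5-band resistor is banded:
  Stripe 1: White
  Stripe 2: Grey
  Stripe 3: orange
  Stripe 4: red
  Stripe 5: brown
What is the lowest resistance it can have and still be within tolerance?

White → 9 (first significant figure)
Grey → 8 (second significant figure)
Orange → 3 (third significant figure)
Red → ×10^2 multiplier
Brown → ±1% tolerance
983 × 100 = 98300 Ω
Lowest = 98300 × (1 − 1/100) = 97317 Ω.

97317 Ω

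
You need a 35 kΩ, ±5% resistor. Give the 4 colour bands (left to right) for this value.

orange, green, orange, gold

35000 Ω = 35 × 10^3.
3 → orange
5 → green
Multiplier 10^3 → orange.
±5% tolerance → gold.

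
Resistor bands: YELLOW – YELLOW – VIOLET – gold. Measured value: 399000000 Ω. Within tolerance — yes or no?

no

Yellow → 4 (first significant figure)
Yellow → 4 (second significant figure)
Violet → ×10^7 multiplier
Gold → ±5% tolerance
44 × 10000000 = 440000000 Ω
Allowed range: 418000000 Ω to 462000000 Ω.
399000000 Ω lies outside that range.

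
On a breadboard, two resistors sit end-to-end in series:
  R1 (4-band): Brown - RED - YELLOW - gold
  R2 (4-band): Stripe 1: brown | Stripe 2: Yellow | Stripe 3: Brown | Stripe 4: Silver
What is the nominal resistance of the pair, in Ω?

120140 Ω

R1: brown, red → 12; yellow ×10^4 → 120000 Ω.
R2: brown, yellow → 14; brown ×10 → 140 Ω.
Series: 120000 + 140 = 120140 Ω.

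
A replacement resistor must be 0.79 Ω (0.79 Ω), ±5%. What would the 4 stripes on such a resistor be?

0.79 Ω = 79 × 10^-2.
7 → violet
9 → white
Multiplier 10^-2 → silver.
±5% tolerance → gold.

violet, white, silver, gold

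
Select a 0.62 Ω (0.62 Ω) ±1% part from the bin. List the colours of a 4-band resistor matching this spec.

blue, red, silver, brown

0.62 Ω = 62 × 10^-2.
6 → blue
2 → red
Multiplier 10^-2 → silver.
±1% tolerance → brown.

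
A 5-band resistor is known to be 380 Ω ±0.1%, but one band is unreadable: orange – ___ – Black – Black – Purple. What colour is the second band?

grey

380 Ω = 380 × 10^0.
The second band gives digit 8 of the significand, and 8 is grey.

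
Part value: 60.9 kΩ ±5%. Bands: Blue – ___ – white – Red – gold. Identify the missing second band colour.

60900 Ω = 609 × 10^2.
The second band gives digit 0 of the significand, and 0 is black.

black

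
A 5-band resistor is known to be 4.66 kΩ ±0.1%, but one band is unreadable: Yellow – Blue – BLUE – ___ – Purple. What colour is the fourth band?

brown

4660 Ω = 466 × 10^1.
The fourth band is the multiplier, 10^1, which is brown.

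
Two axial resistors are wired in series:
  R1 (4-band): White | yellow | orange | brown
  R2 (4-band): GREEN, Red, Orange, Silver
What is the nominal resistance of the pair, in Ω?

R1: white, yellow → 94; orange ×10^3 → 94000 Ω.
R2: green, red → 52; orange ×10^3 → 52000 Ω.
Series: 94000 + 52000 = 146000 Ω.

146000 Ω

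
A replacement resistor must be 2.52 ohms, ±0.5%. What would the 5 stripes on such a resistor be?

2.52 Ω = 252 × 10^-2.
2 → red
5 → green
2 → red
Multiplier 10^-2 → silver.
±0.5% tolerance → green.

red, green, red, silver, green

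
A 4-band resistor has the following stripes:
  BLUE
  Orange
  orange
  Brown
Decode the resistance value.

Blue → 6 (first significant figure)
Orange → 3 (second significant figure)
Orange → ×10^3 multiplier
63 × 1000 = 63000 Ω

63000 Ω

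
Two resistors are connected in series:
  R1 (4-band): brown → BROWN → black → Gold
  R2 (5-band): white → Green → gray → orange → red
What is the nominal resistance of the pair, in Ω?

958011 Ω

R1: brown, brown → 11; black ×1 → 11 Ω.
R2: white, green, grey → 958; orange ×10^3 → 958000 Ω.
Series: 11 + 958000 = 958011 Ω.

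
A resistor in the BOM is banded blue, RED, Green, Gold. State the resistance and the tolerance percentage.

6200000 Ω ±5%

Blue → 6 (first significant figure)
Red → 2 (second significant figure)
Green → ×10^5 multiplier
Gold → ±5% tolerance
62 × 100000 = 6200000 Ω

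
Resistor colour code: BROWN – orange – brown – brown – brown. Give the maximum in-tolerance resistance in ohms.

Brown → 1 (first significant figure)
Orange → 3 (second significant figure)
Brown → 1 (third significant figure)
Brown → ×10 multiplier
Brown → ±1% tolerance
131 × 10 = 1310 Ω
Maximum = 1310 × (1 + 1/100) = 1323.1 Ω.

1323.1 Ω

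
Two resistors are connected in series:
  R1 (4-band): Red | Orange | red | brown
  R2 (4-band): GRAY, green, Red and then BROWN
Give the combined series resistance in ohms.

R1: red, orange → 23; red ×10^2 → 2300 Ω.
R2: grey, green → 85; red ×10^2 → 8500 Ω.
Series: 2300 + 8500 = 10800 Ω.

10800 Ω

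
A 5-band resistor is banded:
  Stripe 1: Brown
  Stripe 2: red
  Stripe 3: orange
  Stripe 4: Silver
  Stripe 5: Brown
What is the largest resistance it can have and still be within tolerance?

Brown → 1 (first significant figure)
Red → 2 (second significant figure)
Orange → 3 (third significant figure)
Silver → ×0.01 multiplier
Brown → ±1% tolerance
123 × 0.01 = 1.23 Ω
Largest = 1.23 × (1 + 1/100) = 1.2423 Ω.

1.2423 Ω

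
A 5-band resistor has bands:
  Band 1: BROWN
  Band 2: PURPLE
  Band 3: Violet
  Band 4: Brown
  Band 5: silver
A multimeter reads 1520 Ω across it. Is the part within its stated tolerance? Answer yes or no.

no

Brown → 1 (first significant figure)
Violet → 7 (second significant figure)
Violet → 7 (third significant figure)
Brown → ×10 multiplier
Silver → ±10% tolerance
177 × 10 = 1770 Ω
Allowed range: 1593 Ω to 1947 Ω.
1520 Ω lies outside that range.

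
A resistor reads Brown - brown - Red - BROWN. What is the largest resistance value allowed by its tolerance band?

Brown → 1 (first significant figure)
Brown → 1 (second significant figure)
Red → ×10^2 multiplier
Brown → ±1% tolerance
11 × 100 = 1100 Ω
Largest = 1100 × (1 + 1/100) = 1111 Ω.

1111 Ω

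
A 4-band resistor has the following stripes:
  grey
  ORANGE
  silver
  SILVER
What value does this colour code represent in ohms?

0.83 Ω

Grey → 8 (first significant figure)
Orange → 3 (second significant figure)
Silver → ×0.01 multiplier
83 × 0.01 = 0.83 Ω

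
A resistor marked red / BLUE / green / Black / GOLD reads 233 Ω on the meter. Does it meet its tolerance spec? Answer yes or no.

Red → 2 (first significant figure)
Blue → 6 (second significant figure)
Green → 5 (third significant figure)
Black → ×1 multiplier
Gold → ±5% tolerance
265 × 1 = 265 Ω
Allowed range: 251.75 Ω to 278.25 Ω.
233 Ω lies outside that range.

no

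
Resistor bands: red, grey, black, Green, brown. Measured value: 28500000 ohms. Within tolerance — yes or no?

Red → 2 (first significant figure)
Grey → 8 (second significant figure)
Black → 0 (third significant figure)
Green → ×10^5 multiplier
Brown → ±1% tolerance
280 × 100000 = 28000000 Ω
Allowed range: 27720000 Ω to 28280000 Ω.
28500000 ohms lies outside that range.

no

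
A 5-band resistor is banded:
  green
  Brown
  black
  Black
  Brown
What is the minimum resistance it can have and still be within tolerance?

504.9 Ω

Green → 5 (first significant figure)
Brown → 1 (second significant figure)
Black → 0 (third significant figure)
Black → ×1 multiplier
Brown → ±1% tolerance
510 × 1 = 510 Ω
Minimum = 510 × (1 − 1/100) = 504.9 Ω.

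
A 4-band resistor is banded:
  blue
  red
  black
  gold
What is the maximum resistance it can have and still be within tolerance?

65.1 Ω

Blue → 6 (first significant figure)
Red → 2 (second significant figure)
Black → ×1 multiplier
Gold → ±5% tolerance
62 × 1 = 62 Ω
Maximum = 62 × (1 + 5/100) = 65.1 Ω.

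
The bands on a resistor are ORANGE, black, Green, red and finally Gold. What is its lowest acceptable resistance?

28975 Ω

Orange → 3 (first significant figure)
Black → 0 (second significant figure)
Green → 5 (third significant figure)
Red → ×10^2 multiplier
Gold → ±5% tolerance
305 × 100 = 30500 Ω
Lowest = 30500 × (1 − 5/100) = 28975 Ω.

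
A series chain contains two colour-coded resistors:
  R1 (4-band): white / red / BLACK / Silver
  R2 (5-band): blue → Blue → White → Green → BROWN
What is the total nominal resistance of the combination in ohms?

66900092 Ω

R1: white, red → 92; black ×1 → 92 Ω.
R2: blue, blue, white → 669; green ×10^5 → 66900000 Ω.
Series: 92 + 66900000 = 66900092 Ω.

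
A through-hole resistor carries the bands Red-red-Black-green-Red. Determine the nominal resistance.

22000000 Ω

Red → 2 (first significant figure)
Red → 2 (second significant figure)
Black → 0 (third significant figure)
Green → ×10^5 multiplier
220 × 100000 = 22000000 Ω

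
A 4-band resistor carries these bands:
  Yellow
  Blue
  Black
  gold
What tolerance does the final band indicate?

The last band, gold, is the tolerance band.
Gold corresponds to ±5%.

±5%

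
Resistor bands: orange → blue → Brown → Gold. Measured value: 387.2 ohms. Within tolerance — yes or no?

Orange → 3 (first significant figure)
Blue → 6 (second significant figure)
Brown → ×10 multiplier
Gold → ±5% tolerance
36 × 10 = 360 Ω
Allowed range: 342 Ω to 378 Ω.
387.2 ohms lies outside that range.

no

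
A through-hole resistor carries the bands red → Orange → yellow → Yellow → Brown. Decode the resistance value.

Red → 2 (first significant figure)
Orange → 3 (second significant figure)
Yellow → 4 (third significant figure)
Yellow → ×10^4 multiplier
234 × 10000 = 2340000 Ω

2340000 Ω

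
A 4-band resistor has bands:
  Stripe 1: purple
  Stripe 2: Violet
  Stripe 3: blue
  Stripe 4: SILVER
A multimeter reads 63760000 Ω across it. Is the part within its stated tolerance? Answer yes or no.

no

Violet → 7 (first significant figure)
Violet → 7 (second significant figure)
Blue → ×10^6 multiplier
Silver → ±10% tolerance
77 × 1000000 = 77000000 Ω
Allowed range: 69300000 Ω to 84700000 Ω.
63760000 Ω lies outside that range.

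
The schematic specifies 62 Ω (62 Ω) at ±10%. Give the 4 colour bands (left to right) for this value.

blue, red, black, silver

62 Ω = 62 × 10^0.
6 → blue
2 → red
Multiplier 10^0 → black.
±10% tolerance → silver.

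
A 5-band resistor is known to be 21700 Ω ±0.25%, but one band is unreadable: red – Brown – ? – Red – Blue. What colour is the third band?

violet

21700 Ω = 217 × 10^2.
The third band gives digit 7 of the significand, and 7 is violet.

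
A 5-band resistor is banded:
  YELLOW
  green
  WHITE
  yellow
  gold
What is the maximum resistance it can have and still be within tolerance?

4819500 Ω

Yellow → 4 (first significant figure)
Green → 5 (second significant figure)
White → 9 (third significant figure)
Yellow → ×10^4 multiplier
Gold → ±5% tolerance
459 × 10000 = 4590000 Ω
Maximum = 4590000 × (1 + 5/100) = 4819500 Ω.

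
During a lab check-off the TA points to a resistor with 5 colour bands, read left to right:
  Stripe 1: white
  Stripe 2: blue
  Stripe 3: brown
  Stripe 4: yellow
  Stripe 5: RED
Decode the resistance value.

White → 9 (first significant figure)
Blue → 6 (second significant figure)
Brown → 1 (third significant figure)
Yellow → ×10^4 multiplier
961 × 10000 = 9610000 Ω

9610000 Ω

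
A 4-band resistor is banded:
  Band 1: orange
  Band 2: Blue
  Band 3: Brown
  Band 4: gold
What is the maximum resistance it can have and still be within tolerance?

Orange → 3 (first significant figure)
Blue → 6 (second significant figure)
Brown → ×10 multiplier
Gold → ±5% tolerance
36 × 10 = 360 Ω
Maximum = 360 × (1 + 5/100) = 378 Ω.

378 Ω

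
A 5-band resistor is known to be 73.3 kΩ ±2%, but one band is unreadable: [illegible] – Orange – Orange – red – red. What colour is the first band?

73300 Ω = 733 × 10^2.
The first band gives digit 7 of the significand, and 7 is violet.

violet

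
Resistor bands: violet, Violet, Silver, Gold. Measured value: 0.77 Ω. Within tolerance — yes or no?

Violet → 7 (first significant figure)
Violet → 7 (second significant figure)
Silver → ×0.01 multiplier
Gold → ±5% tolerance
77 × 0.01 = 0.77 Ω
Allowed range: 0.7315 Ω to 0.8085 Ω.
0.77 Ω lies inside that range.

yes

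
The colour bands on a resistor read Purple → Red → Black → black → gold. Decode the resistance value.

720 Ω

Violet → 7 (first significant figure)
Red → 2 (second significant figure)
Black → 0 (third significant figure)
Black → ×1 multiplier
720 × 1 = 720 Ω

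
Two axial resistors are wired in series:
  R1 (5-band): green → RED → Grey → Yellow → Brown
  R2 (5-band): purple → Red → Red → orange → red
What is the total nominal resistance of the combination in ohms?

6002000 Ω

R1: green, red, grey → 528; yellow ×10^4 → 5280000 Ω.
R2: violet, red, red → 722; orange ×10^3 → 722000 Ω.
Series: 5280000 + 722000 = 6002000 Ω.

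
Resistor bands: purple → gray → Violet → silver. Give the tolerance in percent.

The last band, silver, is the tolerance band.
Silver corresponds to ±10%.

±10%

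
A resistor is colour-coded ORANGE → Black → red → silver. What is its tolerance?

±10%

The last band, silver, is the tolerance band.
Silver corresponds to ±10%.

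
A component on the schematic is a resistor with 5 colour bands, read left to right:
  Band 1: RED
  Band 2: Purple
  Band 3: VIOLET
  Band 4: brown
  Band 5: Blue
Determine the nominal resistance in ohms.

Red → 2 (first significant figure)
Violet → 7 (second significant figure)
Violet → 7 (third significant figure)
Brown → ×10 multiplier
277 × 10 = 2770 Ω

2770 Ω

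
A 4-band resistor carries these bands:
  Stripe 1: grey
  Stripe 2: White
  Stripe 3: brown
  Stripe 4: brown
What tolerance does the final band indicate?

±1%

The last band, brown, is the tolerance band.
Brown corresponds to ±1%.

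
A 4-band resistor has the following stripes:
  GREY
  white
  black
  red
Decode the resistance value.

Grey → 8 (first significant figure)
White → 9 (second significant figure)
Black → ×1 multiplier
89 × 1 = 89 Ω

89 Ω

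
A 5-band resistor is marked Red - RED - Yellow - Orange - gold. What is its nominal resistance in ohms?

224000 Ω

Red → 2 (first significant figure)
Red → 2 (second significant figure)
Yellow → 4 (third significant figure)
Orange → ×10^3 multiplier
224 × 1000 = 224000 Ω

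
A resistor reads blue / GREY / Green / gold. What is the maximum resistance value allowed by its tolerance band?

Blue → 6 (first significant figure)
Grey → 8 (second significant figure)
Green → ×10^5 multiplier
Gold → ±5% tolerance
68 × 100000 = 6800000 Ω
Maximum = 6800000 × (1 + 5/100) = 7140000 Ω.

7140000 Ω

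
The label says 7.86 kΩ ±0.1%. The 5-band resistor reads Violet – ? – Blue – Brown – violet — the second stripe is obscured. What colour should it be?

grey

7860 Ω = 786 × 10^1.
The second band gives digit 8 of the significand, and 8 is grey.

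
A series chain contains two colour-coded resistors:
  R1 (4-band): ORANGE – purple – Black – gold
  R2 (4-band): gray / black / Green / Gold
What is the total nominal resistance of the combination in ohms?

R1: orange, violet → 37; black ×1 → 37 Ω.
R2: grey, black → 80; green ×10^5 → 8000000 Ω.
Series: 37 + 8000000 = 8000037 Ω.

8000037 Ω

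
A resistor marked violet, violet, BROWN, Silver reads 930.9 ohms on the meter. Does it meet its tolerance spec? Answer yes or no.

Violet → 7 (first significant figure)
Violet → 7 (second significant figure)
Brown → ×10 multiplier
Silver → ±10% tolerance
77 × 10 = 770 Ω
Allowed range: 693 Ω to 847 Ω.
930.9 ohms lies outside that range.

no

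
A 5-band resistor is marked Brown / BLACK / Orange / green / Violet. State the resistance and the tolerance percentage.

Brown → 1 (first significant figure)
Black → 0 (second significant figure)
Orange → 3 (third significant figure)
Green → ×10^5 multiplier
Violet → ±0.1% tolerance
103 × 100000 = 10300000 Ω

10300000 Ω ±0.1%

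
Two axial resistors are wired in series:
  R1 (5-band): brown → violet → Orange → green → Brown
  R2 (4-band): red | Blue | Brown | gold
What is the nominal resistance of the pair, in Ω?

R1: brown, violet, orange → 173; green ×10^5 → 17300000 Ω.
R2: red, blue → 26; brown ×10 → 260 Ω.
Series: 17300000 + 260 = 17300260 Ω.

17300260 Ω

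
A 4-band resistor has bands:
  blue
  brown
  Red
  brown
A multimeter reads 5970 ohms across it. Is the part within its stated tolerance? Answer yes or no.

no

Blue → 6 (first significant figure)
Brown → 1 (second significant figure)
Red → ×10^2 multiplier
Brown → ±1% tolerance
61 × 100 = 6100 Ω
Allowed range: 6039 Ω to 6161 Ω.
5970 ohms lies outside that range.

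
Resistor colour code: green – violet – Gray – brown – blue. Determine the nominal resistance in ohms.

Green → 5 (first significant figure)
Violet → 7 (second significant figure)
Grey → 8 (third significant figure)
Brown → ×10 multiplier
578 × 10 = 5780 Ω

5780 Ω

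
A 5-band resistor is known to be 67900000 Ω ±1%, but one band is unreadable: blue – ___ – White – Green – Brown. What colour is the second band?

violet

67900000 Ω = 679 × 10^5.
The second band gives digit 7 of the significand, and 7 is violet.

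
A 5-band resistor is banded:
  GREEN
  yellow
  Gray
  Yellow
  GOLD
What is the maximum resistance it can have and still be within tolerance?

Green → 5 (first significant figure)
Yellow → 4 (second significant figure)
Grey → 8 (third significant figure)
Yellow → ×10^4 multiplier
Gold → ±5% tolerance
548 × 10000 = 5480000 Ω
Maximum = 5480000 × (1 + 5/100) = 5754000 Ω.

5754000 Ω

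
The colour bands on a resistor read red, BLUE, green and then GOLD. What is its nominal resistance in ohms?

2600000 Ω

Red → 2 (first significant figure)
Blue → 6 (second significant figure)
Green → ×10^5 multiplier
26 × 100000 = 2600000 Ω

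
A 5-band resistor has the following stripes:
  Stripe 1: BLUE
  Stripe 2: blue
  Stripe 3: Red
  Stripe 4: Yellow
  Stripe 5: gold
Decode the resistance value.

Blue → 6 (first significant figure)
Blue → 6 (second significant figure)
Red → 2 (third significant figure)
Yellow → ×10^4 multiplier
662 × 10000 = 6620000 Ω

6620000 Ω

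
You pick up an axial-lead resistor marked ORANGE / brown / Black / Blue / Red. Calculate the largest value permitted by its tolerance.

316200000 Ω

Orange → 3 (first significant figure)
Brown → 1 (second significant figure)
Black → 0 (third significant figure)
Blue → ×10^6 multiplier
Red → ±2% tolerance
310 × 1000000 = 310000000 Ω
Largest = 310000000 × (1 + 2/100) = 316200000 Ω.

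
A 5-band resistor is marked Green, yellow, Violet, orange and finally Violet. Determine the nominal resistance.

547000 Ω

Green → 5 (first significant figure)
Yellow → 4 (second significant figure)
Violet → 7 (third significant figure)
Orange → ×10^3 multiplier
547 × 1000 = 547000 Ω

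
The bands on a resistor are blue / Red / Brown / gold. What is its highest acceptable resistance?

651 Ω

Blue → 6 (first significant figure)
Red → 2 (second significant figure)
Brown → ×10 multiplier
Gold → ±5% tolerance
62 × 10 = 620 Ω
Highest = 620 × (1 + 5/100) = 651 Ω.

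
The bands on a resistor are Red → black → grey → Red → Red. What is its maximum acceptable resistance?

Red → 2 (first significant figure)
Black → 0 (second significant figure)
Grey → 8 (third significant figure)
Red → ×10^2 multiplier
Red → ±2% tolerance
208 × 100 = 20800 Ω
Maximum = 20800 × (1 + 2/100) = 21216 Ω.

21216 Ω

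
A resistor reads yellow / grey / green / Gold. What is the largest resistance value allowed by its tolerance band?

5040000 Ω

Yellow → 4 (first significant figure)
Grey → 8 (second significant figure)
Green → ×10^5 multiplier
Gold → ±5% tolerance
48 × 100000 = 4800000 Ω
Largest = 4800000 × (1 + 5/100) = 5040000 Ω.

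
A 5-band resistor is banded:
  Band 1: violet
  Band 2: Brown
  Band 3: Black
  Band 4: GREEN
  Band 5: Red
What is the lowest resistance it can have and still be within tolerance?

Violet → 7 (first significant figure)
Brown → 1 (second significant figure)
Black → 0 (third significant figure)
Green → ×10^5 multiplier
Red → ±2% tolerance
710 × 100000 = 71000000 Ω
Lowest = 71000000 × (1 − 2/100) = 69580000 Ω.

69580000 Ω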